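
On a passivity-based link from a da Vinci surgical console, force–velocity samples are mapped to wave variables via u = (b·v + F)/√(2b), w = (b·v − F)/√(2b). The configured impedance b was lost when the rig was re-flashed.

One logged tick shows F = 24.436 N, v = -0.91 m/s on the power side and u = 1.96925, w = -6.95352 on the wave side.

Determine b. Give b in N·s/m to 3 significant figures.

b = 15 N·s/m

u + w = -4.98427;  u + w = √(2b)·v, so √(2b) = -4.98427/(-0.91) = 5.47722.
b = (√(2b))²/2 = 29.99994/2 = 14.99997.
(Check via u − w = 2F/√(2b): u − w = 8.92277, 2F/√(2b) = 8.92278.)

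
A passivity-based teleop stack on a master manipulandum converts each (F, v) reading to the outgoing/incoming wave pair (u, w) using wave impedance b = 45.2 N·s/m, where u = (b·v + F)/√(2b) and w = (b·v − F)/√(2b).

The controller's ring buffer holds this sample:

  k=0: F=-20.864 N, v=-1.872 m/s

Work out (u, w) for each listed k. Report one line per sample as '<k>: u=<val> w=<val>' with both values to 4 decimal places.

k=0: b·v=45.2×(-1.872)=-84.6144; √(2b)=9.5079; u=(-84.6144+(-20.864))/9.5079=-11.0938, w=(-84.6144−(-20.864))/9.5079=-6.7050

0: u=-11.0938 w=-6.7050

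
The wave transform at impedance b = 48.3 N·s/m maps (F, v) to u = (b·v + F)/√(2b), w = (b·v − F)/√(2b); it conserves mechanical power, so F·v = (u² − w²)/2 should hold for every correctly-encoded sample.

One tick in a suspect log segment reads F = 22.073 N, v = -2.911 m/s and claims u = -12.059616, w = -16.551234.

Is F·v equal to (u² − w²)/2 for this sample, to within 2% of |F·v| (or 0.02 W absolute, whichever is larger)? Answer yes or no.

F·v = 22.073×(-2.911) = -64.254503 W.
(u² − w²)/2 = (145.434338 − 273.943347)/2 = -64.254504 W.
|Δ| = 0.000001;  2% of max(1, |F·v|) = 1.285090.

yes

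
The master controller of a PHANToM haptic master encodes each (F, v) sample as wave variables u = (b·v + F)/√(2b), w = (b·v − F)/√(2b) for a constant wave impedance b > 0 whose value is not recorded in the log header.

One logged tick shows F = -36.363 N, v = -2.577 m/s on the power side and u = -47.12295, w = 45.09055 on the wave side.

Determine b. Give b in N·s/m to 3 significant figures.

u + w = -2.03240;  u + w = √(2b)·v, so √(2b) = -2.03240/(-2.577) = 0.78867.
b = (√(2b))²/2 = 0.62200/2 = 0.31100.
(Check via u − w = 2F/√(2b): u − w = -92.21350, 2F/√(2b) = -92.21359.)

b = 0.311 N·s/m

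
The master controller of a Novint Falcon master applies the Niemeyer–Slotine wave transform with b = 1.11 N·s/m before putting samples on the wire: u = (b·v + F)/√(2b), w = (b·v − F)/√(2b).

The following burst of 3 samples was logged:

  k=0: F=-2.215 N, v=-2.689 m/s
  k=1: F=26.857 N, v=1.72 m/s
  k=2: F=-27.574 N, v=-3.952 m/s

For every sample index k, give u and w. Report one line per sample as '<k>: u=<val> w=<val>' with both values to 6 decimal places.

0: u=-3.489871 w=-0.516649
1: u=19.306609 w=-16.743867
2: u=-21.450631 w=15.562283

k=0: b·v=1.11×(-2.689)=-2.984790; √(2b)=1.489966; u=(-2.984790+(-2.215))/1.489966=-3.489871, w=(-2.984790−(-2.215))/1.489966=-0.516649
k=1: b·v=1.11×1.72=1.909200; √(2b)=1.489966; u=(1.909200+26.857)/1.489966=19.306609, w=(1.909200−26.857)/1.489966=-16.743867
k=2: b·v=1.11×(-3.952)=-4.386720; √(2b)=1.489966; u=(-4.386720+(-27.574))/1.489966=-21.450631, w=(-4.386720−(-27.574))/1.489966=15.562283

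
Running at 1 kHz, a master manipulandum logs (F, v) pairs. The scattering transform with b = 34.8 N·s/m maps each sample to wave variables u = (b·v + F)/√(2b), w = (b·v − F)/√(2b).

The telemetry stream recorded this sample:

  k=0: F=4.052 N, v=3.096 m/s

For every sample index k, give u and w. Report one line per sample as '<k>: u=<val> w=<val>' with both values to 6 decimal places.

0: u=13.400136 w=12.428744

k=0: b·v=34.8×3.096=107.740800; √(2b)=8.342661; u=(107.740800+4.052)/8.342661=13.400136, w=(107.740800−4.052)/8.342661=12.428744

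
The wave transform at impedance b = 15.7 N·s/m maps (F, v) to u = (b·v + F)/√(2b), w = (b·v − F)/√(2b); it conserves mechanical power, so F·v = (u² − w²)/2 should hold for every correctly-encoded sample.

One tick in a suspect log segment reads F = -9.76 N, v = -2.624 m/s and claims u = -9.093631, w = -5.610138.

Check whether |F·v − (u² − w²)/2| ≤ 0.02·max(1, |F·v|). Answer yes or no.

yes

F·v = (-9.76)×(-2.624) = 25.610240 W.
(u² − w²)/2 = (82.694125 − 31.473648)/2 = 25.610238 W.
|Δ| = 0.000002;  2% of max(1, |F·v|) = 0.512205.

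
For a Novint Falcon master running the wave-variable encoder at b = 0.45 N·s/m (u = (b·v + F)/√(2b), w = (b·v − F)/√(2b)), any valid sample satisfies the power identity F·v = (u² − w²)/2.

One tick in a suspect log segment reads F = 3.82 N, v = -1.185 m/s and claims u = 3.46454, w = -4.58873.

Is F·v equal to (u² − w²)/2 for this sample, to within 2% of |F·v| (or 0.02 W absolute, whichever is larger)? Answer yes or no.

F·v = 3.82×(-1.185) = -4.5267 W.
(u² − w²)/2 = (12.0030 − 21.0564)/2 = -4.5267 W.
|Δ| = 0.0000;  2% of max(1, |F·v|) = 0.0905.

yes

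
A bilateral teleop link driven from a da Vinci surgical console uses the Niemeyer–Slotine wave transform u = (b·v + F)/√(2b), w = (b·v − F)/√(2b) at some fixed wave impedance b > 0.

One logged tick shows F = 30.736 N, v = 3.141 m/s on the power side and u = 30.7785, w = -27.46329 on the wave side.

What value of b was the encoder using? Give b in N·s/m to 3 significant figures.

b = 0.557 N·s/m

u + w = 3.3152;  u + w = √(2b)·v, so √(2b) = 3.3152/3.141 = 1.0555.
b = (√(2b))²/2 = 1.1140/2 = 0.5570.
(Check via u − w = 2F/√(2b): u − w = 58.2418, 2F/√(2b) = 58.2417.)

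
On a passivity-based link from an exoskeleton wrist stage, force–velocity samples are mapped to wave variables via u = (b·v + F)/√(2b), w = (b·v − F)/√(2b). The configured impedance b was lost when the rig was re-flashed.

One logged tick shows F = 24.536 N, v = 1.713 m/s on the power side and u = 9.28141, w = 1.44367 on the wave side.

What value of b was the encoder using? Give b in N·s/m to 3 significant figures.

b = 19.6 N·s/m

u + w = 10.72508;  u + w = √(2b)·v, so √(2b) = 10.72508/1.713 = 6.26099.
b = (√(2b))²/2 = 39.20003/2 = 19.60001.
(Check via u − w = 2F/√(2b): u − w = 7.83774, 2F/√(2b) = 7.83774.)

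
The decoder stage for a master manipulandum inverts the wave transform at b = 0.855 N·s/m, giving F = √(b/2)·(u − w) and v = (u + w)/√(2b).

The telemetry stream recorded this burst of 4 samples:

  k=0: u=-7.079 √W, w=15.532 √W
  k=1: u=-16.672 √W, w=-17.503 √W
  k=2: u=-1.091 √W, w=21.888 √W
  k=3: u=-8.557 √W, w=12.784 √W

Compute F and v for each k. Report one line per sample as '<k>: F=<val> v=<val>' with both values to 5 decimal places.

0: F=-14.78386 v=6.46417
1: F=0.54334 v=-26.13428
2: F=-15.02447 v=15.90386
3: F=-13.95349 v=3.23247

k=0: u−w=-22.61100, u+w=8.45300; √(b/2)=0.65383, √(2b)=1.30767; F=0.65383×(-22.611)=-14.78386, v=8.45300/1.30767=6.46417
k=1: u−w=0.83100, u+w=-34.17500; √(b/2)=0.65383, √(2b)=1.30767; F=0.65383×0.831=0.54334, v=-34.17500/1.30767=-26.13428
k=2: u−w=-22.97900, u+w=20.79700; √(b/2)=0.65383, √(2b)=1.30767; F=0.65383×(-22.979)=-15.02447, v=20.79700/1.30767=15.90386
k=3: u−w=-21.34100, u+w=4.22700; √(b/2)=0.65383, √(2b)=1.30767; F=0.65383×(-21.341)=-13.95349, v=4.22700/1.30767=3.23247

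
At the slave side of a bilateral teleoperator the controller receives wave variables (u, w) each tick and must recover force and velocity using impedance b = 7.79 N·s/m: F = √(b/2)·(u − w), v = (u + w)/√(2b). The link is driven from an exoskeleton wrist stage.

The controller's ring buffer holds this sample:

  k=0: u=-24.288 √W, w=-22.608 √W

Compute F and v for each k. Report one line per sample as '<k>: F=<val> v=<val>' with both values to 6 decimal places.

k=0: u−w=-1.680000, u+w=-46.896000; √(b/2)=1.973575, √(2b)=3.947151; F=1.973575×(-1.68)=-3.315607, v=-46.896000/3.947151=-11.880975

0: F=-3.315607 v=-11.880975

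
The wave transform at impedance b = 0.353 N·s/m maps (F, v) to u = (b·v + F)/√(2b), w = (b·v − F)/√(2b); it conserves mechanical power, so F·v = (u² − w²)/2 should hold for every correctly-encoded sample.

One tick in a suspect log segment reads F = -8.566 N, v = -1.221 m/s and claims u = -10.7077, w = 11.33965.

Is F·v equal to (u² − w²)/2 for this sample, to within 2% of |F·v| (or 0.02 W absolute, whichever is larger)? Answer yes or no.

F·v = (-8.566)×(-1.221) = 10.45909 W.
(u² − w²)/2 = (114.65484 − 128.58766)/2 = -6.96641 W.
|Δ| = 17.42550;  2% of max(1, |F·v|) = 0.20918.

no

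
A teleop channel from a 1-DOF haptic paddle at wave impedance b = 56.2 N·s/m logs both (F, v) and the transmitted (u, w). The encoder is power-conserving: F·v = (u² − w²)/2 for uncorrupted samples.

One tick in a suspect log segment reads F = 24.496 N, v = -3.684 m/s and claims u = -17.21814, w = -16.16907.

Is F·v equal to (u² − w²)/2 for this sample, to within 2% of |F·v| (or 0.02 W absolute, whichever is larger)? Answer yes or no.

F·v = 24.496×(-3.684) = -90.24326 W.
(u² − w²)/2 = (296.46435 − 261.43882)/2 = 17.51276 W.
|Δ| = 107.75602;  2% of max(1, |F·v|) = 1.80487.

no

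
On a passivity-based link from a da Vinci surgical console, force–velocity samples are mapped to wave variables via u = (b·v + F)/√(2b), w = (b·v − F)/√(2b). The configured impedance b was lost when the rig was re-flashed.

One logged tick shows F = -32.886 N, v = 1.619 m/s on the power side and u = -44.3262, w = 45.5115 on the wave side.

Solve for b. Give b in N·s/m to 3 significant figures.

u + w = 1.1853;  u + w = √(2b)·v, so √(2b) = 1.1853/1.619 = 0.7321.
b = (√(2b))²/2 = 0.5360/2 = 0.2680.
(Check via u − w = 2F/√(2b): u − w = -89.8377, 2F/√(2b) = -89.8379.)

b = 0.268 N·s/m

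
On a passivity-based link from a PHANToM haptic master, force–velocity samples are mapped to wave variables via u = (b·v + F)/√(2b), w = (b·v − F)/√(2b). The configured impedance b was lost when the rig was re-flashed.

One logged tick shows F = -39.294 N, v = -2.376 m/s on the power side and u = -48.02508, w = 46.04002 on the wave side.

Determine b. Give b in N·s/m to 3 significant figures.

b = 0.349 N·s/m

u + w = -1.9851;  u + w = √(2b)·v, so √(2b) = -1.9851/(-2.376) = 0.8355.
b = (√(2b))²/2 = 0.6980/2 = 0.3490.
(Check via u − w = 2F/√(2b): u − w = -94.0651, 2F/√(2b) = -94.0652.)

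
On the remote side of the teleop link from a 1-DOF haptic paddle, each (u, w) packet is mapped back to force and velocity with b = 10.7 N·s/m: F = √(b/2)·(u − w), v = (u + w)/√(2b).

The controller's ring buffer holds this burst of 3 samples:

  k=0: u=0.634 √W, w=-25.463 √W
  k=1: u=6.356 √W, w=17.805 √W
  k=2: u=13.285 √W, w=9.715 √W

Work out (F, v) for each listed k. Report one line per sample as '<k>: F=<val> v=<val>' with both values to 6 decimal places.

0: F=60.362536 v=-5.367256
1: F=-26.481614 v=5.222856
2: F=8.257434 v=4.971884

k=0: u−w=26.097000, u+w=-24.829000; √(b/2)=2.313007, √(2b)=4.626013; F=2.313007×26.097=60.362536, v=-24.829000/4.626013=-5.367256
k=1: u−w=-11.449000, u+w=24.161000; √(b/2)=2.313007, √(2b)=4.626013; F=2.313007×(-11.449)=-26.481614, v=24.161000/4.626013=5.222856
k=2: u−w=3.570000, u+w=23.000000; √(b/2)=2.313007, √(2b)=4.626013; F=2.313007×3.57=8.257434, v=23.000000/4.626013=4.971884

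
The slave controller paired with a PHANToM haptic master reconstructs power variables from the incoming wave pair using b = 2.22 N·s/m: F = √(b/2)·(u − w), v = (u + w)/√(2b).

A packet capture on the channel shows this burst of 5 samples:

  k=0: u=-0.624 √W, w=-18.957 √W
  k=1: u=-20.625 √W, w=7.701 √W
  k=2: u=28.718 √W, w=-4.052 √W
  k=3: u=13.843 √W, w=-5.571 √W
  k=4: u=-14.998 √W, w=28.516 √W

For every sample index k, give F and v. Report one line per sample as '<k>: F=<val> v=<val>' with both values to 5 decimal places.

0: F=19.31501 v=-9.29273
1: F=-29.84329 v=-6.13346
2: F=34.52534 v=11.70597
3: F=20.45392 v=3.92572
4: F=-45.84484 v=6.41536

k=0: u−w=18.33300, u+w=-19.58100; √(b/2)=1.05357, √(2b)=2.10713; F=1.05357×18.333=19.31501, v=-19.58100/2.10713=-9.29273
k=1: u−w=-28.32600, u+w=-12.92400; √(b/2)=1.05357, √(2b)=2.10713; F=1.05357×(-28.326)=-29.84329, v=-12.92400/2.10713=-6.13346
k=2: u−w=32.77000, u+w=24.66600; √(b/2)=1.05357, √(2b)=2.10713; F=1.05357×32.77=34.52534, v=24.66600/2.10713=11.70597
k=3: u−w=19.41400, u+w=8.27200; √(b/2)=1.05357, √(2b)=2.10713; F=1.05357×19.414=20.45392, v=8.27200/2.10713=3.92572
k=4: u−w=-43.51400, u+w=13.51800; √(b/2)=1.05357, √(2b)=2.10713; F=1.05357×(-43.514)=-45.84484, v=13.51800/2.10713=6.41536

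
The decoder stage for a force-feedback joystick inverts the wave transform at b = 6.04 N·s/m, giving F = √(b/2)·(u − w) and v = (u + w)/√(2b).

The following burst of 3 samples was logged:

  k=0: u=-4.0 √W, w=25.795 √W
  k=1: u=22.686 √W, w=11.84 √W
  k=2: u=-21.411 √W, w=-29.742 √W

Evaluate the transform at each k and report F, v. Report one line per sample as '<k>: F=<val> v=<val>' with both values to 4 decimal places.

0: F=-51.7782 v=6.2708
1: F=18.8483 v=9.9337
2: F=14.4777 v=-14.7176

k=0: u−w=-29.7950, u+w=21.7950; √(b/2)=1.7378, √(2b)=3.4756; F=1.7378×(-29.795)=-51.7782, v=21.7950/3.4756=6.2708
k=1: u−w=10.8460, u+w=34.5260; √(b/2)=1.7378, √(2b)=3.4756; F=1.7378×10.846=18.8483, v=34.5260/3.4756=9.9337
k=2: u−w=8.3310, u+w=-51.1530; √(b/2)=1.7378, √(2b)=3.4756; F=1.7378×8.331=14.4777, v=-51.1530/3.4756=-14.7176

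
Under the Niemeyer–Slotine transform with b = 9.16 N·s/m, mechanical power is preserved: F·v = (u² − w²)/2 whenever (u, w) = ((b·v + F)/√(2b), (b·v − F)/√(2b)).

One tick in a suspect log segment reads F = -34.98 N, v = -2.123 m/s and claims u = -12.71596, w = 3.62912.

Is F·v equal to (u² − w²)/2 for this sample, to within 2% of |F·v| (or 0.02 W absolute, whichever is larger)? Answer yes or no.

F·v = (-34.98)×(-2.123) = 74.2625 W.
(u² − w²)/2 = (161.6956 − 13.1705)/2 = 74.2626 W.
|Δ| = 0.0000;  2% of max(1, |F·v|) = 1.4853.

yes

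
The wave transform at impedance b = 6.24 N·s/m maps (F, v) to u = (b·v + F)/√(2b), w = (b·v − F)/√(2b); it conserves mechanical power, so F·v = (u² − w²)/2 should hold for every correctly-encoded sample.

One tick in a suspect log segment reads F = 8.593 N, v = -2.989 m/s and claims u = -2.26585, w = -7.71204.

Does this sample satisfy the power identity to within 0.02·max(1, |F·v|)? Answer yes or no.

no

F·v = 8.593×(-2.989) = -25.6845 W.
(u² − w²)/2 = (5.1341 − 59.4756)/2 = -27.1707 W.
|Δ| = 1.4863;  2% of max(1, |F·v|) = 0.5137.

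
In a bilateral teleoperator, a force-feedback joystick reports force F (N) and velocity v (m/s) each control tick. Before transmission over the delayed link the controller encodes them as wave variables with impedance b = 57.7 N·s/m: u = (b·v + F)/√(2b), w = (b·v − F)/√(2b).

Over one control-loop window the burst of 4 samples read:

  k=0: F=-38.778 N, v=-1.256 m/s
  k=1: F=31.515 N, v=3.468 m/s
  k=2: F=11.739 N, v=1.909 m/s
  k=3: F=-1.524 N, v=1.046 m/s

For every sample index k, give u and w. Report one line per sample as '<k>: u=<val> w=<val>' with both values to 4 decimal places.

k=0: b·v=57.7×(-1.256)=-72.4712; √(2b)=10.7424; u=(-72.4712+(-38.778))/10.7424=-10.3560, w=(-72.4712−(-38.778))/10.7424=-3.1365
k=1: b·v=57.7×3.468=200.1036; √(2b)=10.7424; u=(200.1036+31.515)/10.7424=21.5611, w=(200.1036−31.515)/10.7424=15.6937
k=2: b·v=57.7×1.909=110.1493; √(2b)=10.7424; u=(110.1493+11.739)/10.7424=11.3464, w=(110.1493−11.739)/10.7424=9.1609
k=3: b·v=57.7×1.046=60.3542; √(2b)=10.7424; u=(60.3542+(-1.524))/10.7424=5.4764, w=(60.3542−(-1.524))/10.7424=5.7602

0: u=-10.3560 w=-3.1365
1: u=21.5611 w=15.6937
2: u=11.3464 w=9.1609
3: u=5.4764 w=5.7602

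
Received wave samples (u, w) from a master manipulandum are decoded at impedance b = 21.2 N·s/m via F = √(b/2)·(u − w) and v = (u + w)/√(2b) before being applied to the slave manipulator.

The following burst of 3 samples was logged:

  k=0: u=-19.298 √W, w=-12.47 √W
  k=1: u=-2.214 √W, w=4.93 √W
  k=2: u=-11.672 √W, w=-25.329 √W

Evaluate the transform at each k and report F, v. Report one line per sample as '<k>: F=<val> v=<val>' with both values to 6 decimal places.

k=0: u−w=-6.828000, u+w=-31.768000; √(b/2)=3.255764, √(2b)=6.511528; F=3.255764×(-6.828)=-22.230357, v=-31.768000/6.511528=-4.878732
k=1: u−w=-7.144000, u+w=2.716000; √(b/2)=3.255764, √(2b)=6.511528; F=3.255764×(-7.144)=-23.259179, v=2.716000/6.511528=0.417106
k=2: u−w=13.657000, u+w=-37.001000; √(b/2)=3.255764, √(2b)=6.511528; F=3.255764×13.657=44.463971, v=-37.001000/6.511528=-5.682383

0: F=-22.230357 v=-4.878732
1: F=-23.259179 v=0.417106
2: F=44.463971 v=-5.682383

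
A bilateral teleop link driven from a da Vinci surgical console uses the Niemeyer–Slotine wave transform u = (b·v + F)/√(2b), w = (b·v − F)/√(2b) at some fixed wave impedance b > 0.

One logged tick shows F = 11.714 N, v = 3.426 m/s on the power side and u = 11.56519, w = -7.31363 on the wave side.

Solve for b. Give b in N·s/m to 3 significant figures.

u + w = 4.25156;  u + w = √(2b)·v, so √(2b) = 4.25156/3.426 = 1.24097.
b = (√(2b))²/2 = 1.54000/2 = 0.77000.
(Check via u − w = 2F/√(2b): u − w = 18.87882, 2F/√(2b) = 18.87879.)

b = 0.77 N·s/m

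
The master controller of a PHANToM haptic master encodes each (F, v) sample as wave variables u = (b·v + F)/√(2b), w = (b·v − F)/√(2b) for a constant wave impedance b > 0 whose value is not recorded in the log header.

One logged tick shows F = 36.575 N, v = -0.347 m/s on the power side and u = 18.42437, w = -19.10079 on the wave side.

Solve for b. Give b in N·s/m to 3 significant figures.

b = 1.9 N·s/m

u + w = -0.6764;  u + w = √(2b)·v, so √(2b) = -0.6764/(-0.347) = 1.9493.
b = (√(2b))²/2 = 3.7999/2 = 1.9000.
(Check via u − w = 2F/√(2b): u − w = 37.5252, 2F/√(2b) = 37.5256.)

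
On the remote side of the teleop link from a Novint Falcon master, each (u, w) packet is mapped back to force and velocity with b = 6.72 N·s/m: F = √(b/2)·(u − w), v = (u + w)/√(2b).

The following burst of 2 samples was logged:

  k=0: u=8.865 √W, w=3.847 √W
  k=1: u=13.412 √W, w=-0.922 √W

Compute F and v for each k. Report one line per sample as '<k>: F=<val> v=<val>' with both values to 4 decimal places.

k=0: u−w=5.0180, u+w=12.7120; √(b/2)=1.8330, √(2b)=3.6661; F=1.8330×5.018=9.1981, v=12.7120/3.6661=3.4675
k=1: u−w=14.3340, u+w=12.4900; √(b/2)=1.8330, √(2b)=3.6661; F=1.8330×14.334=26.2747, v=12.4900/3.6661=3.4069

0: F=9.1981 v=3.4675
1: F=26.2747 v=3.4069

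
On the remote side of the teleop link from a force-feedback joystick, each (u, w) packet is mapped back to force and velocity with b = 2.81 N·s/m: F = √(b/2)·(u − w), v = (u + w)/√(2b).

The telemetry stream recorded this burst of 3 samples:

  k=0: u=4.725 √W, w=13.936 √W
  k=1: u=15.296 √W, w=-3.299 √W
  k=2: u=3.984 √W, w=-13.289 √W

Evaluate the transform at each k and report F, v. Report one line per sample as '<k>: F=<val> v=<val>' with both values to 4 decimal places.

0: F=-10.9180 v=7.8717
1: F=22.0412 v=5.0606
2: F=20.4742 v=-3.9251

k=0: u−w=-9.2110, u+w=18.6610; √(b/2)=1.1853, √(2b)=2.3707; F=1.1853×(-9.211)=-10.9180, v=18.6610/2.3707=7.8717
k=1: u−w=18.5950, u+w=11.9970; √(b/2)=1.1853, √(2b)=2.3707; F=1.1853×18.595=22.0412, v=11.9970/2.3707=5.0606
k=2: u−w=17.2730, u+w=-9.3050; √(b/2)=1.1853, √(2b)=2.3707; F=1.1853×17.273=20.4742, v=-9.3050/2.3707=-3.9251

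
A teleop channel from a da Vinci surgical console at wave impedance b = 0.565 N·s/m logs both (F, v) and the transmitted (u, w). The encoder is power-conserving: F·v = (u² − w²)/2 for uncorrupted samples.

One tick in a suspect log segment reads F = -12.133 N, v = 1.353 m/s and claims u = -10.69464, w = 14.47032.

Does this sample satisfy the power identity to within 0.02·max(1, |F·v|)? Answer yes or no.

F·v = (-12.133)×1.353 = -16.41595 W.
(u² − w²)/2 = (114.37532 − 209.39016)/2 = -47.50742 W.
|Δ| = 31.09147;  2% of max(1, |F·v|) = 0.32832.

no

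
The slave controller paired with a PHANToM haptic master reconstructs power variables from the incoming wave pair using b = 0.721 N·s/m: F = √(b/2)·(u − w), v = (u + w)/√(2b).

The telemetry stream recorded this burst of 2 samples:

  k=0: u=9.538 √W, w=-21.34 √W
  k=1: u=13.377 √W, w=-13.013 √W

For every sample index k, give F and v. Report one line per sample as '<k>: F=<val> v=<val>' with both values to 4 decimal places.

k=0: u−w=30.8780, u+w=-11.8020; √(b/2)=0.6004, √(2b)=1.2008; F=0.6004×30.878=18.5397, v=-11.8020/1.2008=-9.8282
k=1: u−w=26.3900, u+w=0.3640; √(b/2)=0.6004, √(2b)=1.2008; F=0.6004×26.39=15.8450, v=0.3640/1.2008=0.3031

0: F=18.5397 v=-9.8282
1: F=15.8450 v=0.3031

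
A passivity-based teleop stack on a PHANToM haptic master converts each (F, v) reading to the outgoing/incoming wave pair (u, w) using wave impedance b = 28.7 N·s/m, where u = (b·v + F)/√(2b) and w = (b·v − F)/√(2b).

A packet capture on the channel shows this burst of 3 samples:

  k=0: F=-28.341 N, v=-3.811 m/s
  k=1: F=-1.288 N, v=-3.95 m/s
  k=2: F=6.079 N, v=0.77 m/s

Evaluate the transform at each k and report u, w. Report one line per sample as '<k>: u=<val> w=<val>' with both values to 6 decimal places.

0: u=-18.177354 w=-10.695845
1: u=-15.133155 w=-14.793146
2: u=3.719240 w=2.114495

k=0: b·v=28.7×(-3.811)=-109.375700; √(2b)=7.576279; u=(-109.375700+(-28.341))/7.576279=-18.177354, w=(-109.375700−(-28.341))/7.576279=-10.695845
k=1: b·v=28.7×(-3.95)=-113.365000; √(2b)=7.576279; u=(-113.365000+(-1.288))/7.576279=-15.133155, w=(-113.365000−(-1.288))/7.576279=-14.793146
k=2: b·v=28.7×0.77=22.099000; √(2b)=7.576279; u=(22.099000+6.079)/7.576279=3.719240, w=(22.099000−6.079)/7.576279=2.114495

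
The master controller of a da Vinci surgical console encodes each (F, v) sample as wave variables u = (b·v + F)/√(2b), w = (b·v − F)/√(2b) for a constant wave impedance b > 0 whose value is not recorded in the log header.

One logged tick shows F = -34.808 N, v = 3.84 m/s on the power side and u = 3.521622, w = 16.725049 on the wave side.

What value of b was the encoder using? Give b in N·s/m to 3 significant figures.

u + w = 20.246671;  u + w = √(2b)·v, so √(2b) = 20.246671/3.84 = 5.272571.
b = (√(2b))²/2 = 27.800000/2 = 13.900000.
(Check via u − w = 2F/√(2b): u − w = -13.203427, 2F/√(2b) = -13.203427.)

b = 13.9 N·s/m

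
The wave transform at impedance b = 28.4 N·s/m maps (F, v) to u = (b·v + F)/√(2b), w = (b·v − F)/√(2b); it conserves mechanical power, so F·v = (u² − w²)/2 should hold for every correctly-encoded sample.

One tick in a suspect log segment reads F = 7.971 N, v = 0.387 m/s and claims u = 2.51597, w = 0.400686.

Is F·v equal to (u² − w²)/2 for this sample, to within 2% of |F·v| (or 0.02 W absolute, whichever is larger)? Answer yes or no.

yes

F·v = 7.971×0.387 = 3.084777 W.
(u² − w²)/2 = (6.330105 − 0.160549)/2 = 3.084778 W.
|Δ| = 0.000001;  2% of max(1, |F·v|) = 0.061696.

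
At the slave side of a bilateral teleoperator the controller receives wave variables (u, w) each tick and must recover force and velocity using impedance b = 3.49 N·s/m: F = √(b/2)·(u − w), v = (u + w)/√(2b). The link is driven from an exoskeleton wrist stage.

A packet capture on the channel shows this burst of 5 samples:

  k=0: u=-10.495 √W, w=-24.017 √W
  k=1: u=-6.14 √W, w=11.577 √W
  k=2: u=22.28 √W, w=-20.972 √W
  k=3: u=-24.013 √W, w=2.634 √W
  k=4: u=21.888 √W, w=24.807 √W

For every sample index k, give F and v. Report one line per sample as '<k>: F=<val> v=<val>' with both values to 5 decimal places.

0: F=17.86235 v=-13.06298
1: F=-23.40388 v=2.05793
2: F=57.13522 v=0.49509
3: F=-35.20027 v=-8.09207
4: F=-3.85595 v=17.67432

k=0: u−w=13.52200, u+w=-34.51200; √(b/2)=1.32098, √(2b)=2.64197; F=1.32098×13.522=17.86235, v=-34.51200/2.64197=-13.06298
k=1: u−w=-17.71700, u+w=5.43700; √(b/2)=1.32098, √(2b)=2.64197; F=1.32098×(-17.717)=-23.40388, v=5.43700/2.64197=2.05793
k=2: u−w=43.25200, u+w=1.30800; √(b/2)=1.32098, √(2b)=2.64197; F=1.32098×43.252=57.13522, v=1.30800/2.64197=0.49509
k=3: u−w=-26.64700, u+w=-21.37900; √(b/2)=1.32098, √(2b)=2.64197; F=1.32098×(-26.647)=-35.20027, v=-21.37900/2.64197=-8.09207
k=4: u−w=-2.91900, u+w=46.69500; √(b/2)=1.32098, √(2b)=2.64197; F=1.32098×(-2.919)=-3.85595, v=46.69500/2.64197=17.67432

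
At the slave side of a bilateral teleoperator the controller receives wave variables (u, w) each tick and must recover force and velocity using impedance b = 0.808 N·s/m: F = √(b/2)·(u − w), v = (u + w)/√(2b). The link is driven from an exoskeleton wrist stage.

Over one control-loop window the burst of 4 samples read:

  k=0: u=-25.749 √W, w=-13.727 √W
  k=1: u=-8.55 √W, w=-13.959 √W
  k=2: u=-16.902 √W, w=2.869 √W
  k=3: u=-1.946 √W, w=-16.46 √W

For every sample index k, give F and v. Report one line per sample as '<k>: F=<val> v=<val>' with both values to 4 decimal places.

k=0: u−w=-12.0220, u+w=-39.4760; √(b/2)=0.6356, √(2b)=1.2712; F=0.6356×(-12.022)=-7.6413, v=-39.4760/1.2712=-31.0536
k=1: u−w=5.4090, u+w=-22.5090; √(b/2)=0.6356, √(2b)=1.2712; F=0.6356×5.409=3.4380, v=-22.5090/1.2712=-17.7066
k=2: u−w=-19.7710, u+w=-14.0330; √(b/2)=0.6356, √(2b)=1.2712; F=0.6356×(-19.771)=-12.5666, v=-14.0330/1.2712=-11.0390
k=3: u−w=14.5140, u+w=-18.4060; √(b/2)=0.6356, √(2b)=1.2712; F=0.6356×14.514=9.2252, v=-18.4060/1.2712=-14.4790

0: F=-7.6413 v=-31.0536
1: F=3.4380 v=-17.7066
2: F=-12.5666 v=-11.0390
3: F=9.2252 v=-14.4790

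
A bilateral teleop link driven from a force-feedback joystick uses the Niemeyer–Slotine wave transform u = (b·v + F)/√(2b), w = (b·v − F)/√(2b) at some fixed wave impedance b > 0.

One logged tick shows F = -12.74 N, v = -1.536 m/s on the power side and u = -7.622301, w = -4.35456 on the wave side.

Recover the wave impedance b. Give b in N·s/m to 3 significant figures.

b = 30.4 N·s/m

u + w = -11.976861;  u + w = √(2b)·v, so √(2b) = -11.976861/(-1.536) = 7.797436.
b = (√(2b))²/2 = 60.800001/2 = 30.400001.
(Check via u − w = 2F/√(2b): u − w = -3.267741, 2F/√(2b) = -3.267741.)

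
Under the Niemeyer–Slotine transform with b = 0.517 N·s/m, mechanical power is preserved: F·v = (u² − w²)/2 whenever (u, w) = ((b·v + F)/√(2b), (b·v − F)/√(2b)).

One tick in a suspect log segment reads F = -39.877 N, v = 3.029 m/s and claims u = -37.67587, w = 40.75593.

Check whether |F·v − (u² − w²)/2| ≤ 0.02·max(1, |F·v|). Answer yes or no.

F·v = (-39.877)×3.029 = -120.78743 W.
(u² − w²)/2 = (1419.47118 − 1661.04583)/2 = -120.78732 W.
|Δ| = 0.00011;  2% of max(1, |F·v|) = 2.41575.

yes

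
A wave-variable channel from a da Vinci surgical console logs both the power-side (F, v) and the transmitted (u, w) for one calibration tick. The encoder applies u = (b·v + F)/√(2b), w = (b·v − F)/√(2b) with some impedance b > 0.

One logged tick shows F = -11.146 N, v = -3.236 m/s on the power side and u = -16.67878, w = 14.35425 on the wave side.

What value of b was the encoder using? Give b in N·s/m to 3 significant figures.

b = 0.258 N·s/m

u + w = -2.3245;  u + w = √(2b)·v, so √(2b) = -2.3245/(-3.236) = 0.7183.
b = (√(2b))²/2 = 0.5160/2 = 0.2580.
(Check via u − w = 2F/√(2b): u − w = -31.0330, 2F/√(2b) = -31.0329.)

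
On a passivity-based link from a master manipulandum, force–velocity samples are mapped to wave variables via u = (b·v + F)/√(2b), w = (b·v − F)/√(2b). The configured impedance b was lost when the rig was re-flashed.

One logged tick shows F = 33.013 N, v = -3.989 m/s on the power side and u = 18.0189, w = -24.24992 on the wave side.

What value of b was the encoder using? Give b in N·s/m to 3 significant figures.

u + w = -6.2310;  u + w = √(2b)·v, so √(2b) = -6.2310/(-3.989) = 1.5621.
b = (√(2b))²/2 = 2.4400/2 = 1.2200.
(Check via u − w = 2F/√(2b): u − w = 42.2688, 2F/√(2b) = 42.2688.)

b = 1.22 N·s/m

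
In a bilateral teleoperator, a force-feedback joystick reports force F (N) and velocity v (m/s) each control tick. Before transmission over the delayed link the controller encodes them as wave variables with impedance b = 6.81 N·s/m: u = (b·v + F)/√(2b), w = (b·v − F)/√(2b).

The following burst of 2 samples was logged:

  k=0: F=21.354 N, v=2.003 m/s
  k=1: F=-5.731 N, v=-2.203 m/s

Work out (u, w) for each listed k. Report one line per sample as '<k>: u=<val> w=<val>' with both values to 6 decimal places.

k=0: b·v=6.81×2.003=13.640430; √(2b)=3.690528; u=(13.640430+21.354)/3.690528=9.482227, w=(13.640430−21.354)/3.690528=-2.090099
k=1: b·v=6.81×(-2.203)=-15.002430; √(2b)=3.690528; u=(-15.002430+(-5.731))/3.690528=-5.618011, w=(-15.002430−(-5.731))/3.690528=-2.512223

0: u=9.482227 w=-2.090099
1: u=-5.618011 w=-2.512223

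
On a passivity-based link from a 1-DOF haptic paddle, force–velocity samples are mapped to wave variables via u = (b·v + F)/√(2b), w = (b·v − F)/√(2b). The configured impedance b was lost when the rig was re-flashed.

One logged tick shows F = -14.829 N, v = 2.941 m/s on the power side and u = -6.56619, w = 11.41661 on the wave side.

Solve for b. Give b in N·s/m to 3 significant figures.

b = 1.36 N·s/m

u + w = 4.8504;  u + w = √(2b)·v, so √(2b) = 4.8504/2.941 = 1.6492.
b = (√(2b))²/2 = 2.7200/2 = 1.3600.
(Check via u − w = 2F/√(2b): u − w = -17.9828, 2F/√(2b) = -17.9828.)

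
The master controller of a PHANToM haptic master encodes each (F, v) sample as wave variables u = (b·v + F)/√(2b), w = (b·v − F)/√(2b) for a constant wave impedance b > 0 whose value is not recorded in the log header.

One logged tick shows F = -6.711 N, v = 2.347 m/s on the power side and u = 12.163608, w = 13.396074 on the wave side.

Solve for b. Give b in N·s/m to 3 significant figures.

b = 59.3 N·s/m

u + w = 25.559682;  u + w = √(2b)·v, so √(2b) = 25.559682/2.347 = 10.890363.
b = (√(2b))²/2 = 118.600007/2 = 59.300003.
(Check via u − w = 2F/√(2b): u − w = -1.232466, 2F/√(2b) = -1.232466.)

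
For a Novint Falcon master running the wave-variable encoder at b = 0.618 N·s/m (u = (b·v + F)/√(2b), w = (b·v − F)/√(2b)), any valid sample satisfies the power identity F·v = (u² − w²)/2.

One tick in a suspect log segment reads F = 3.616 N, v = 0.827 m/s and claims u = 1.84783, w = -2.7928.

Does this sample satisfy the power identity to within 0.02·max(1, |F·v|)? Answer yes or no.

F·v = 3.616×0.827 = 2.99043 W.
(u² − w²)/2 = (3.41448 − 7.79973)/2 = -2.19263 W.
|Δ| = 5.18306;  2% of max(1, |F·v|) = 0.05981.

no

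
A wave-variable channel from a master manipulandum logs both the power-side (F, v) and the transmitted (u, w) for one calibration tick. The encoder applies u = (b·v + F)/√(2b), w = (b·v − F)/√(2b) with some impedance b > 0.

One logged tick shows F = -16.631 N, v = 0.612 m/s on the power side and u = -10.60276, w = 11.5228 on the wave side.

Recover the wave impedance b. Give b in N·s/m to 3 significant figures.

b = 1.13 N·s/m

u + w = 0.92004;  u + w = √(2b)·v, so √(2b) = 0.92004/0.612 = 1.50333.
b = (√(2b))²/2 = 2.26001/2 = 1.13001.
(Check via u − w = 2F/√(2b): u − w = -22.12556, 2F/√(2b) = -22.12550.)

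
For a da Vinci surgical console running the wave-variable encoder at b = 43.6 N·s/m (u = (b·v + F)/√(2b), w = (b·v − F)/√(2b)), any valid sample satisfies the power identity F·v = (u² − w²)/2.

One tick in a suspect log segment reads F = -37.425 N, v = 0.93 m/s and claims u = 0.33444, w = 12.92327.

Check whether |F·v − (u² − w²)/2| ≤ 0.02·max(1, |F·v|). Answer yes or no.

F·v = (-37.425)×0.93 = -34.8053 W.
(u² − w²)/2 = (0.1119 − 167.0109)/2 = -83.4495 W.
|Δ| = 48.6443;  2% of max(1, |F·v|) = 0.6961.

no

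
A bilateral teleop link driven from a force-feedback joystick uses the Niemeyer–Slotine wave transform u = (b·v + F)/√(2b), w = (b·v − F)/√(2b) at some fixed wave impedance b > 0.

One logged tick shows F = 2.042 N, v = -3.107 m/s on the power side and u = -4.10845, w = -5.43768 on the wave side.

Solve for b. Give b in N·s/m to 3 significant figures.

u + w = -9.54613;  u + w = √(2b)·v, so √(2b) = -9.54613/(-3.107) = 3.07246.
b = (√(2b))²/2 = 9.44000/2 = 4.72000.
(Check via u − w = 2F/√(2b): u − w = 1.32923, 2F/√(2b) = 1.32923.)

b = 4.72 N·s/m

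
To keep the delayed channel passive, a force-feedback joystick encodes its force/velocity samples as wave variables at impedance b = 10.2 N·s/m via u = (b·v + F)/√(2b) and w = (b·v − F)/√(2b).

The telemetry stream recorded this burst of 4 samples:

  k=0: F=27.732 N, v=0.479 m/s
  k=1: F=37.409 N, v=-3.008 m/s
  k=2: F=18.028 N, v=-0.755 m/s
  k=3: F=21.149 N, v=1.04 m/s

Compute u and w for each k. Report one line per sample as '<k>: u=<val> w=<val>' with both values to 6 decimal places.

k=0: b·v=10.2×0.479=4.885800; √(2b)=4.516636; u=(4.885800+27.732)/4.516636=7.221702, w=(4.885800−27.732)/4.516636=-5.058234
k=1: b·v=10.2×(-3.008)=-30.681600; √(2b)=4.516636; u=(-30.681600+37.409)/4.516636=1.489471, w=(-30.681600−37.409)/4.516636=-15.075512
k=2: b·v=10.2×(-0.755)=-7.701000; √(2b)=4.516636; u=(-7.701000+18.028)/4.516636=2.286436, w=(-7.701000−18.028)/4.516636=-5.696496
k=3: b·v=10.2×1.04=10.608000; √(2b)=4.516636; u=(10.608000+21.149)/4.516636=7.031118, w=(10.608000−21.149)/4.516636=-2.333817

0: u=7.221702 w=-5.058234
1: u=1.489471 w=-15.075512
2: u=2.286436 w=-5.696496
3: u=7.031118 w=-2.333817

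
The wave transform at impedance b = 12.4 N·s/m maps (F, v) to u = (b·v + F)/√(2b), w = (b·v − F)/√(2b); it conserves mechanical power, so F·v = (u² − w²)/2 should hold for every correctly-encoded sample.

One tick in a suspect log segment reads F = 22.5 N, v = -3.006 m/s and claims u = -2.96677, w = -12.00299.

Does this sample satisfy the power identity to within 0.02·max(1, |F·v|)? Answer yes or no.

F·v = 22.5×(-3.006) = -67.63500 W.
(u² − w²)/2 = (8.80172 − 144.07177)/2 = -67.63502 W.
|Δ| = 0.00002;  2% of max(1, |F·v|) = 1.35270.

yes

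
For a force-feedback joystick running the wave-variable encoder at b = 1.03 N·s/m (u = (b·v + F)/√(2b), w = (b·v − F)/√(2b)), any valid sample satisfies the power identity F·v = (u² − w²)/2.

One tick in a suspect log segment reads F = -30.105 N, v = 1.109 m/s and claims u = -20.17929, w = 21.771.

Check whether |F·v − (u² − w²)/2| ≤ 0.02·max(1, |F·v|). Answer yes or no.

F·v = (-30.105)×1.109 = -33.38645 W.
(u² − w²)/2 = (407.20374 − 473.97644)/2 = -33.38635 W.
|Δ| = 0.00010;  2% of max(1, |F·v|) = 0.66773.

yes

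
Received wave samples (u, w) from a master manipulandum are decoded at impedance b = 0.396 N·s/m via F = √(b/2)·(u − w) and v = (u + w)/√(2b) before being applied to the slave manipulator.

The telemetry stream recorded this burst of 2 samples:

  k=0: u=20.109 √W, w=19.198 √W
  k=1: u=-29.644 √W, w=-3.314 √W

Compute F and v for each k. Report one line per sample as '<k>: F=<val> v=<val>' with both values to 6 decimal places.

0: F=0.405369 v=44.167957
1: F=-11.716110 v=-37.033798

k=0: u−w=0.911000, u+w=39.307000; √(b/2)=0.444972, √(2b)=0.889944; F=0.444972×0.911=0.405369, v=39.307000/0.889944=44.167957
k=1: u−w=-26.330000, u+w=-32.958000; √(b/2)=0.444972, √(2b)=0.889944; F=0.444972×(-26.33)=-11.716110, v=-32.958000/0.889944=-37.033798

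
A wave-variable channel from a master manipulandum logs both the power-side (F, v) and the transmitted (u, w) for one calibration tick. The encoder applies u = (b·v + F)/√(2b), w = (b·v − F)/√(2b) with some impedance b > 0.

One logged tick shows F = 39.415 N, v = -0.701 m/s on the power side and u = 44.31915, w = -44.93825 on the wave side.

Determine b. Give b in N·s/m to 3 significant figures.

u + w = -0.61910;  u + w = √(2b)·v, so √(2b) = -0.61910/(-0.701) = 0.88317.
b = (√(2b))²/2 = 0.77998/2 = 0.38999.
(Check via u − w = 2F/√(2b): u − w = 89.25740, 2F/√(2b) = 89.25833.)

b = 0.39 N·s/m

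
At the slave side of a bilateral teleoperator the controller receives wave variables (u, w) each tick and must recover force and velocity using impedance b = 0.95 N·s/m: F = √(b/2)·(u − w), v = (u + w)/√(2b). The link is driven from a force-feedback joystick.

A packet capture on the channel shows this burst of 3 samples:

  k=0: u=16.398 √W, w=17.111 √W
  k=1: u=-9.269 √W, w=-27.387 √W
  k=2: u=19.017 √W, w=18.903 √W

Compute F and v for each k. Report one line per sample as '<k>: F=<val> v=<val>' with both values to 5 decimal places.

k=0: u−w=-0.71300, u+w=33.50900; √(b/2)=0.68920, √(2b)=1.37840; F=0.68920×(-0.713)=-0.49140, v=33.50900/1.37840=24.30998
k=1: u−w=18.11800, u+w=-36.65600; √(b/2)=0.68920, √(2b)=1.37840; F=0.68920×18.118=12.48697, v=-36.65600/1.37840=-26.59306
k=2: u−w=0.11400, u+w=37.92000; √(b/2)=0.68920, √(2b)=1.37840; F=0.68920×0.114=0.07857, v=37.92000/1.37840=27.51006

0: F=-0.49140 v=24.30998
1: F=12.48697 v=-26.59306
2: F=0.07857 v=27.51006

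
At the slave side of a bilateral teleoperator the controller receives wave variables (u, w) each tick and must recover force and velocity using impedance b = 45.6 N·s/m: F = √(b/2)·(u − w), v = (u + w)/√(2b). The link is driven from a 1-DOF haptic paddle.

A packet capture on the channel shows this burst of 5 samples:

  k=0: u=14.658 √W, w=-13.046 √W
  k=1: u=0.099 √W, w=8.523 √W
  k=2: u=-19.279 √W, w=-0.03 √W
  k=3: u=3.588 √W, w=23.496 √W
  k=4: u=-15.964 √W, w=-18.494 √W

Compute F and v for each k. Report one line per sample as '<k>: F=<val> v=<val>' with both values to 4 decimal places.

k=0: u−w=27.7040, u+w=1.6120; √(b/2)=4.7749, √(2b)=9.5499; F=4.7749×27.704=132.2848, v=1.6120/9.5499=0.1688
k=1: u−w=-8.4240, u+w=8.6220; √(b/2)=4.7749, √(2b)=9.5499; F=4.7749×(-8.424)=-40.2240, v=8.6220/9.5499=0.9028
k=2: u−w=-19.2490, u+w=-19.3090; √(b/2)=4.7749, √(2b)=9.5499; F=4.7749×(-19.249)=-91.9127, v=-19.3090/9.5499=-2.0219
k=3: u−w=-19.9080, u+w=27.0840; √(b/2)=4.7749, √(2b)=9.5499; F=4.7749×(-19.908)=-95.0594, v=27.0840/9.5499=2.8361
k=4: u−w=2.5300, u+w=-34.4580; √(b/2)=4.7749, √(2b)=9.5499; F=4.7749×2.53=12.0806, v=-34.4580/9.5499=-3.6082

0: F=132.2848 v=0.1688
1: F=-40.2240 v=0.9028
2: F=-91.9127 v=-2.0219
3: F=-95.0594 v=2.8361
4: F=12.0806 v=-3.6082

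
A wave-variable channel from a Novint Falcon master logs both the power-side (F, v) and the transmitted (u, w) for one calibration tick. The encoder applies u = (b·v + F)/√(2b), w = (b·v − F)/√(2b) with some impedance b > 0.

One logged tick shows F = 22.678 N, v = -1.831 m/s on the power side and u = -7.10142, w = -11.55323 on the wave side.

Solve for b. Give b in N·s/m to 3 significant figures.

b = 51.9 N·s/m

u + w = -18.65465;  u + w = √(2b)·v, so √(2b) = -18.65465/(-1.831) = 10.18823.
b = (√(2b))²/2 = 103.80004/2 = 51.90002.
(Check via u − w = 2F/√(2b): u − w = 4.45181, 2F/√(2b) = 4.45180.)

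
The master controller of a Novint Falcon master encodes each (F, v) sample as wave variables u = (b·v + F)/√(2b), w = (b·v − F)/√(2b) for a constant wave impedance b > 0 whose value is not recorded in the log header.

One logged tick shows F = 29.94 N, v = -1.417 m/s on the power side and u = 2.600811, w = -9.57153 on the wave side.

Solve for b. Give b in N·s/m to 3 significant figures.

u + w = -6.970719;  u + w = √(2b)·v, so √(2b) = -6.970719/(-1.417) = 4.919350.
b = (√(2b))²/2 = 24.200005/2 = 12.100002.
(Check via u − w = 2F/√(2b): u − w = 12.172341, 2F/√(2b) = 12.172340.)

b = 12.1 N·s/m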